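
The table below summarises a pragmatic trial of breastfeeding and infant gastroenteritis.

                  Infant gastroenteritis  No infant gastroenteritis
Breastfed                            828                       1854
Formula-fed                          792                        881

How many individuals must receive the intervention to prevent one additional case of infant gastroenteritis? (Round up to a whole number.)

7

Risk in treated group = 828/2682 = 0.30872; risk in control = 792/1673 = 0.47340.
Absolute risk reduction = 0.47340 − 0.30872 = 0.16468
NNT = 1 / ARR = 1 / 0.16468 = 6.073 → round up → 7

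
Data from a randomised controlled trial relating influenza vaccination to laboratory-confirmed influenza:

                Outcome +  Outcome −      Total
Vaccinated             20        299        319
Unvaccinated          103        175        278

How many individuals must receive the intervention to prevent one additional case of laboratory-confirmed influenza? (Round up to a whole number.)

Risk in treated group = 20/319 = 0.06270; risk in control = 103/278 = 0.37050.
Absolute risk reduction = 0.37050 − 0.06270 = 0.30781
NNT = 1 / ARR = 1 / 0.30781 = 3.249 → round up → 4

4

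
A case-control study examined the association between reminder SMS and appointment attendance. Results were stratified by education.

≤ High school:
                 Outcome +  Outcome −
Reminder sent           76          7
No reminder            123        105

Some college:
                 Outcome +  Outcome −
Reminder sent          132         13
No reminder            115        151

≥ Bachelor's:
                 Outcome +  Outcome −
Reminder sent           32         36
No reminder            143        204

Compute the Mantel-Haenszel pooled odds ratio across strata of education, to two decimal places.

OR_MH = Σ(aᵢdᵢ/nᵢ) / Σ(bᵢcᵢ/nᵢ), where nᵢ is the stratum total.
Stratum 1 (≤ High school): n = 311; a·d/n = 76·105/311 = 25.6592; b·c/n = 7·123/311 = 2.7685
Stratum 2 (Some college): n = 411; a·d/n = 132·151/411 = 48.4964; b·c/n = 13·115/411 = 3.6375
Stratum 3 (≥ Bachelor's): n = 415; a·d/n = 32·204/415 = 15.7301; b·c/n = 36·143/415 = 12.4048
OR_MH = (25.6592 + 48.4964 + 15.7301) / (2.7685 + 3.6375 + 12.4048) = 89.8856 / 18.8108 = 4.77841

4.78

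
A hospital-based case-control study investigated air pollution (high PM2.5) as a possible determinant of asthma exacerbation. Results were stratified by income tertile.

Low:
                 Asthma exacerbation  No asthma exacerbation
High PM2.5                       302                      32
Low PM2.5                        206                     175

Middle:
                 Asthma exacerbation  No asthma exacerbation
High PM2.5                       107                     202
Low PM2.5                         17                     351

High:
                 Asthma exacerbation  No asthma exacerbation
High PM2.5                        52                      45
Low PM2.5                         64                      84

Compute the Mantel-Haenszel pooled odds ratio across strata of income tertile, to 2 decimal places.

5.65

OR_MH = Σ(aᵢdᵢ/nᵢ) / Σ(bᵢcᵢ/nᵢ), where nᵢ is the stratum total.
Stratum 1 (Low): n = 715; a·d/n = 302·175/715 = 73.9161; b·c/n = 32·206/715 = 9.2196
Stratum 2 (Middle): n = 677; a·d/n = 107·351/677 = 55.4756; b·c/n = 202·17/677 = 5.0724
Stratum 3 (High): n = 245; a·d/n = 52·84/245 = 17.8286; b·c/n = 45·64/245 = 11.7551
OR_MH = (73.9161 + 55.4756 + 17.8286) / (9.2196 + 5.0724 + 11.7551) = 147.2203 / 26.0471 = 5.65209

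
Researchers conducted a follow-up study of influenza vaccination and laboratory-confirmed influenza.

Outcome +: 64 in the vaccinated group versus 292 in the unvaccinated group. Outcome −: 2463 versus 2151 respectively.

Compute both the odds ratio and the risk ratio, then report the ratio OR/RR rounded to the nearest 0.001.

From the description: a = 64, b = 2463, c = 292, d = 2151.
OR = (64·2151)/(2463·292) = 137664/719196 = 0.19141
Risk in exposed = 64/2527 = 0.02533; risk in unexposed = 292/2443 = 0.11953; RR = 0.21189
OR/RR = 0.19141 / 0.21189 = 0.90335
The outcome is not rare, so the OR lies further from 1 than the RR.

0.903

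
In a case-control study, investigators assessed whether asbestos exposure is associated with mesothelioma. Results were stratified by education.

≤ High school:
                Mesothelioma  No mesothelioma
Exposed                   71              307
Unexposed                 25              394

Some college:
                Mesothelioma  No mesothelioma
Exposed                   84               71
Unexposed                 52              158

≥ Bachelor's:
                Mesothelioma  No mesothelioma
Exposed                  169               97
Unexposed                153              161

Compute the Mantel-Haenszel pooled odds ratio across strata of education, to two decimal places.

OR_MH = Σ(aᵢdᵢ/nᵢ) / Σ(bᵢcᵢ/nᵢ), where nᵢ is the stratum total.
Stratum 1 (≤ High school): n = 797; a·d/n = 71·394/797 = 35.0991; b·c/n = 307·25/797 = 9.6299
Stratum 2 (Some college): n = 365; a·d/n = 84·158/365 = 36.3616; b·c/n = 71·52/365 = 10.1151
Stratum 3 (≥ Bachelor's): n = 580; a·d/n = 169·161/580 = 46.9121; b·c/n = 97·153/580 = 25.5879
OR_MH = (35.0991 + 36.3616 + 46.9121) / (9.6299 + 10.1151 + 25.5879) = 118.3728 / 45.3329 = 2.61119

2.61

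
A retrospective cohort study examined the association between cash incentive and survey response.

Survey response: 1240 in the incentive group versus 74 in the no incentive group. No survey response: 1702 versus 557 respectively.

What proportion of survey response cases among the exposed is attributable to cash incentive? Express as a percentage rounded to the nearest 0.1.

72.2

From the description: a = 1240, b = 1702, c = 74, d = 557.
Risk in exposed = 1240/2942 = 0.42148; risk in unexposed = 74/631 = 0.11727.
RR = 0.42148/0.11727 = 3.59399
AR% = (RR − 1)/RR × 100 = (3.59399 − 1)/3.59399 × 100 = 72.1758%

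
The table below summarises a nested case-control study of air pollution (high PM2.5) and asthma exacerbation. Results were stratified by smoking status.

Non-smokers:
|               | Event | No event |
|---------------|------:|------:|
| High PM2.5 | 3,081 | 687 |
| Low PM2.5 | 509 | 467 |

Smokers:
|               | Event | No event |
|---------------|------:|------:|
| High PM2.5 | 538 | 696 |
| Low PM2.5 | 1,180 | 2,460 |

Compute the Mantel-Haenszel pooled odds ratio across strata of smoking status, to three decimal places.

2.373

OR_MH = Σ(aᵢdᵢ/nᵢ) / Σ(bᵢcᵢ/nᵢ), where nᵢ is the stratum total.
Stratum 1 (Non-smokers): n = 4744; a·d/n = 3081·467/4744 = 303.2941; b·c/n = 687·509/4744 = 73.7106
Stratum 2 (Smokers): n = 4874; a·d/n = 538·2460/4874 = 271.5388; b·c/n = 696·1180/4874 = 168.5023
OR_MH = (303.2941 + 271.5388) / (73.7106 + 168.5023) = 574.8328 / 242.2128 = 2.37326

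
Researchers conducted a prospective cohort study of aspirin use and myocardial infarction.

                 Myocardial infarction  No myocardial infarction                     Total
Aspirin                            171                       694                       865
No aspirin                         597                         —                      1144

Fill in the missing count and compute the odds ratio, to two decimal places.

0.23

The missing cell is in the unexposed row: 1144 − 597 = 547.
So a = 171, b = 694, c = 597, d = 547.
OR = (a·d)/(b·c) = (171 × 547) / (694 × 597) = 93537 / 414318 = 0.22576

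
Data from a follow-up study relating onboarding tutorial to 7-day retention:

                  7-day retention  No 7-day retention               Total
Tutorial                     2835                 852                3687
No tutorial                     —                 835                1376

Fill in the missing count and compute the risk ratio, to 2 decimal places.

1.96

The missing cell is in the unexposed row: 1376 − 835 = 541.
So a = 2835, b = 852, c = 541, d = 835.
RR = [a/(a+b)] / [c/(c+d)] = (2835/3687) / (541/1376) = 0.76892/0.39317 = 1.95569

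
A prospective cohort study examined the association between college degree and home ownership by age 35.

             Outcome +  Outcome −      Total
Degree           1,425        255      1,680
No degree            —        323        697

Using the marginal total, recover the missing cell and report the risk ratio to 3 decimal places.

The missing cell is in the unexposed row: 697 − 323 = 374.
So a = 1425, b = 255, c = 374, d = 323.
RR = [a/(a+b)] / [c/(c+d)] = (1425/1680) / (374/697) = 0.84821/0.53659 = 1.58076

1.581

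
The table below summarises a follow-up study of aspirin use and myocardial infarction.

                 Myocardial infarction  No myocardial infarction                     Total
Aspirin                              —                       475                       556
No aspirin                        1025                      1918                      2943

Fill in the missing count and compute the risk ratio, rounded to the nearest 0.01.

The missing cell is in the exposed row: 556 − 475 = 81.
So a = 81, b = 475, c = 1025, d = 1918.
RR = [a/(a+b)] / [c/(c+d)] = (81/556) / (1025/2943) = 0.14568/0.34828 = 0.41829

0.42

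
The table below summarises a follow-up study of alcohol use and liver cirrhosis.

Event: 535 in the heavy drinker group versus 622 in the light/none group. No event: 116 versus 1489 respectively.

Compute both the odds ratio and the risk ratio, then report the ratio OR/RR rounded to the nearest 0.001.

3.958

From the description: a = 535, b = 116, c = 622, d = 1489.
OR = (535·1489)/(116·622) = 796615/72152 = 11.04079
Risk in exposed = 535/651 = 0.82181; risk in unexposed = 622/2111 = 0.29465; RR = 2.78914
OR/RR = 11.04079 / 2.78914 = 3.95849
The outcome is not rare, so the OR lies further from 1 than the RR.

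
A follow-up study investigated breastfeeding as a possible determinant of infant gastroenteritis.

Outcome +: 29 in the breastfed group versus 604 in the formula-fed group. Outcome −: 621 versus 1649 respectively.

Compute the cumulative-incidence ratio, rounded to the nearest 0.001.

From the description: a = 29, b = 621, c = 604, d = 1649.
Risk in exposed = 29/650 = 0.04462; risk in unexposed = 604/2253 = 0.26809.
RR = 0.04462 / 0.26809 = 0.16642
The risk is 83% lower among the exposed than among the unexposed.

0.166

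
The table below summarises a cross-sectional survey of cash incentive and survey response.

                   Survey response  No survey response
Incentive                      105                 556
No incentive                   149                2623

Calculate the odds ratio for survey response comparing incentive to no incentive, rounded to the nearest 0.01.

Cells: a = 105, b = 556, c = 149, d = 2623.
OR = (a·d)/(b·c) = (105 × 2623) / (556 × 149) = 275415 / 82844 = 3.32450
The odds of survey response are about 3.32 times as high in the incentive group.

3.32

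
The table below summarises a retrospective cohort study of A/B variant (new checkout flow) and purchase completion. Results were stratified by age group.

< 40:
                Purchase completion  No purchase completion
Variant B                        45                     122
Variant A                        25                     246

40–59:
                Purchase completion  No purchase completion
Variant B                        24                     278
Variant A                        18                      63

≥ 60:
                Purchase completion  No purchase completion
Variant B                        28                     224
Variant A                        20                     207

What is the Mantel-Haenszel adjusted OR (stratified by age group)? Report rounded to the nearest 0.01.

OR_MH = Σ(aᵢdᵢ/nᵢ) / Σ(bᵢcᵢ/nᵢ), where nᵢ is the stratum total.
Stratum 1 (< 40): n = 438; a·d/n = 45·246/438 = 25.2740; b·c/n = 122·25/438 = 6.9635
Stratum 2 (40–59): n = 383; a·d/n = 24·63/383 = 3.9478; b·c/n = 278·18/383 = 13.0653
Stratum 3 (≥ 60): n = 479; a·d/n = 28·207/479 = 12.1002; b·c/n = 224·20/479 = 9.3528
OR_MH = (25.2740 + 3.9478 + 12.1002) / (6.9635 + 13.0653 + 9.3528) = 41.3220 / 29.3816 = 1.40639

1.41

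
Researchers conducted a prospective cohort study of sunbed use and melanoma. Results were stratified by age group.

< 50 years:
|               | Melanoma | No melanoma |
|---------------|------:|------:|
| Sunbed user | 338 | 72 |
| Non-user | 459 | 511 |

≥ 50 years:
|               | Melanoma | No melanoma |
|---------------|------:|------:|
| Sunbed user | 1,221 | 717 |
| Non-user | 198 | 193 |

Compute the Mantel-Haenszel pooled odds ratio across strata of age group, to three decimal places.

2.666

OR_MH = Σ(aᵢdᵢ/nᵢ) / Σ(bᵢcᵢ/nᵢ), where nᵢ is the stratum total.
Stratum 1 (< 50 years): n = 1380; a·d/n = 338·511/1380 = 125.1580; b·c/n = 72·459/1380 = 23.9478
Stratum 2 (≥ 50 years): n = 2329; a·d/n = 1221·193/2329 = 101.1821; b·c/n = 717·198/2329 = 60.9558
OR_MH = (125.1580 + 101.1821) / (23.9478 + 60.9558) = 226.3400 / 84.9036 = 2.66585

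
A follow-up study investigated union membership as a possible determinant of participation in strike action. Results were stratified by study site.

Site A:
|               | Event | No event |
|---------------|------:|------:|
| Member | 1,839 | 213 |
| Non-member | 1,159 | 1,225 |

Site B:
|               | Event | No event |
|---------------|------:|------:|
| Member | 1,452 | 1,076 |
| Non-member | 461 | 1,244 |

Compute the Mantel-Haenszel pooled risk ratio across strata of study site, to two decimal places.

RR_MH = Σ(aᵢ·n₀ᵢ/nᵢ) / Σ(cᵢ·n₁ᵢ/nᵢ), with n₁ᵢ = aᵢ+bᵢ (exposed), n₀ᵢ = cᵢ+dᵢ (unexposed), nᵢ = n₁ᵢ+n₀ᵢ.
Stratum 1 (Site A): n₁ = 2052, n₀ = 2384, n = 4436; a·n₀/n = 1839·2384/4436 = 988.3174; c·n₁/n = 1159·2052/4436 = 536.1289
Stratum 2 (Site B): n₁ = 2528, n₀ = 1705, n = 4233; a·n₀/n = 1452·1705/4233 = 584.8476; c·n₁/n = 461·2528/4233 = 275.3149
RR_MH = (988.3174 + 584.8476) / (536.1289 + 275.3149) = 1573.1650 / 811.4439 = 1.93872

1.94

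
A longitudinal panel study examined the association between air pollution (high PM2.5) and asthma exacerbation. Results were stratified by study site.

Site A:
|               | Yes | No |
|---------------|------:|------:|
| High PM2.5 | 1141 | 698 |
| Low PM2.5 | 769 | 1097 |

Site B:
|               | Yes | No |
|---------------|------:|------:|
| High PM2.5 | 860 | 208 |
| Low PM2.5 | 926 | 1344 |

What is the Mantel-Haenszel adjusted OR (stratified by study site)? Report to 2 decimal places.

3.38

OR_MH = Σ(aᵢdᵢ/nᵢ) / Σ(bᵢcᵢ/nᵢ), where nᵢ is the stratum total.
Stratum 1 (Site A): n = 3705; a·d/n = 1141·1097/3705 = 337.8345; b·c/n = 698·769/3705 = 144.8750
Stratum 2 (Site B): n = 3338; a·d/n = 860·1344/3338 = 346.2672; b·c/n = 208·926/3338 = 57.7016
OR_MH = (337.8345 + 346.2672) / (144.8750 + 57.7016) = 684.1018 / 202.5767 = 3.37700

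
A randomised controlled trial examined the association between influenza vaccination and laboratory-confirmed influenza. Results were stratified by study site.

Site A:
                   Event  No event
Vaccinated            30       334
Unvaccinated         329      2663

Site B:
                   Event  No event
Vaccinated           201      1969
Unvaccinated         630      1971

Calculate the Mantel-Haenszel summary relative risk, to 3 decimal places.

RR_MH = Σ(aᵢ·n₀ᵢ/nᵢ) / Σ(cᵢ·n₁ᵢ/nᵢ), with n₁ᵢ = aᵢ+bᵢ (exposed), n₀ᵢ = cᵢ+dᵢ (unexposed), nᵢ = n₁ᵢ+n₀ᵢ.
Stratum 1 (Site A): n₁ = 364, n₀ = 2992, n = 3356; a·n₀/n = 30·2992/3356 = 26.7461; c·n₁/n = 329·364/3356 = 35.6841
Stratum 2 (Site B): n₁ = 2170, n₀ = 2601, n = 4771; a·n₀/n = 201·2601/4771 = 109.5789; c·n₁/n = 630·2170/4771 = 286.5437
RR_MH = (26.7461 + 109.5789) / (35.6841 + 286.5437) = 136.3250 / 322.2278 = 0.42307

0.423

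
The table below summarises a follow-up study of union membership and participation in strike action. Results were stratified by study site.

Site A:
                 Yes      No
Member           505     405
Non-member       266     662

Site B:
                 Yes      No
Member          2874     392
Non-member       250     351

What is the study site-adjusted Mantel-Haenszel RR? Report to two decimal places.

RR_MH = Σ(aᵢ·n₀ᵢ/nᵢ) / Σ(cᵢ·n₁ᵢ/nᵢ), with n₁ᵢ = aᵢ+bᵢ (exposed), n₀ᵢ = cᵢ+dᵢ (unexposed), nᵢ = n₁ᵢ+n₀ᵢ.
Stratum 1 (Site A): n₁ = 910, n₀ = 928, n = 1838; a·n₀/n = 505·928/1838 = 254.9728; c·n₁/n = 266·910/1838 = 131.6975
Stratum 2 (Site B): n₁ = 3266, n₀ = 601, n = 3867; a·n₀/n = 2874·601/3867 = 446.6703; c·n₁/n = 250·3266/3867 = 211.1456
RR_MH = (254.9728 + 446.6703) / (131.6975 + 211.1456) = 701.6431 / 342.8431 = 2.04654

2.05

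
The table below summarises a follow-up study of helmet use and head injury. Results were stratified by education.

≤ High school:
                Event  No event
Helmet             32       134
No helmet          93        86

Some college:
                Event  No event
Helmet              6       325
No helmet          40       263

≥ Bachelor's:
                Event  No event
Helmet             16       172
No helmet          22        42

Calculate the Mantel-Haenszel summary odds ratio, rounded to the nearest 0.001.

OR_MH = Σ(aᵢdᵢ/nᵢ) / Σ(bᵢcᵢ/nᵢ), where nᵢ is the stratum total.
Stratum 1 (≤ High school): n = 345; a·d/n = 32·86/345 = 7.9768; b·c/n = 134·93/345 = 36.1217
Stratum 2 (Some college): n = 634; a·d/n = 6·263/634 = 2.4890; b·c/n = 325·40/634 = 20.5047
Stratum 3 (≥ Bachelor's): n = 252; a·d/n = 16·42/252 = 2.6667; b·c/n = 172·22/252 = 15.0159
OR_MH = (7.9768 + 2.4890 + 2.6667) / (36.1217 + 20.5047 + 15.0159) = 13.1324 / 71.6423 = 0.18331

0.183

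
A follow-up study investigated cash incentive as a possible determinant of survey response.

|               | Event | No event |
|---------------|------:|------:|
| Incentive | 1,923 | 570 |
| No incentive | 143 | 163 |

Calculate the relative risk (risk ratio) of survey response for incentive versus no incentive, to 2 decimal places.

1.65

Cells: a = 1923, b = 570, c = 143, d = 163.
Risk in exposed = 1923/2493 = 0.77136; risk in unexposed = 143/306 = 0.46732.
RR = 0.77136 / 0.46732 = 1.65060
The risk among the exposed is 1.65 times that among the unexposed.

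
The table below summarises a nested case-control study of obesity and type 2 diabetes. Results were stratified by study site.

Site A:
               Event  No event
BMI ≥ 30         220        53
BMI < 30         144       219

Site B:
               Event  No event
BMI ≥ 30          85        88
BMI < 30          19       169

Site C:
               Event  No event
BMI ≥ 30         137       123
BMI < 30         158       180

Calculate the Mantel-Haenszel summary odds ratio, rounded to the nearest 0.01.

OR_MH = Σ(aᵢdᵢ/nᵢ) / Σ(bᵢcᵢ/nᵢ), where nᵢ is the stratum total.
Stratum 1 (Site A): n = 636; a·d/n = 220·219/636 = 75.7547; b·c/n = 53·144/636 = 12.0000
Stratum 2 (Site B): n = 361; a·d/n = 85·169/361 = 39.7922; b·c/n = 88·19/361 = 4.6316
Stratum 3 (Site C): n = 598; a·d/n = 137·180/598 = 41.2375; b·c/n = 123·158/598 = 32.4983
OR_MH = (75.7547 + 39.7922 + 41.2375) / (12.0000 + 4.6316 + 32.4983) = 156.7844 / 49.1299 = 3.19122

3.19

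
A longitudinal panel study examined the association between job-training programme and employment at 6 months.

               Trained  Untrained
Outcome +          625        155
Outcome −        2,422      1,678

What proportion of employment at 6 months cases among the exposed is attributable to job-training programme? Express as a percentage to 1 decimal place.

Reading the table with exposure as columns: a = 625 (Trained, case), b = 2422 (Trained, non-case), c = 155 (Untrained, case), d = 1678.
Risk in exposed = 625/3047 = 0.20512; risk in unexposed = 155/1833 = 0.08456.
RR = 0.20512/0.08456 = 2.42571
AR% = (RR − 1)/RR × 100 = (2.42571 − 1)/2.42571 × 100 = 58.7749%

58.8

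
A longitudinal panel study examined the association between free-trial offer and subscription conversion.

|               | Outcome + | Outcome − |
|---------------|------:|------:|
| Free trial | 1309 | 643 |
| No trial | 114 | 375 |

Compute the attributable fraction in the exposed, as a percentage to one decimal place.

Cells: a = 1309, b = 643, c = 114, d = 375.
Risk in exposed = 1309/1952 = 0.67059; risk in unexposed = 114/489 = 0.23313.
RR = 0.67059/0.23313 = 2.87650
AR% = (RR − 1)/RR × 100 = (2.87650 − 1)/2.87650 × 100 = 65.2355%

65.2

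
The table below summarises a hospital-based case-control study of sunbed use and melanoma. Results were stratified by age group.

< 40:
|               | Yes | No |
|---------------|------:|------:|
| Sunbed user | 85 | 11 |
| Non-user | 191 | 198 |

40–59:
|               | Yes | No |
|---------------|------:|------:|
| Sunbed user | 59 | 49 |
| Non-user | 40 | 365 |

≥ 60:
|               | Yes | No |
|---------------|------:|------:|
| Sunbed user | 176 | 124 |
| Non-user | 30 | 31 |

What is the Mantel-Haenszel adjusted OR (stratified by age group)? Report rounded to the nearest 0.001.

4.973

OR_MH = Σ(aᵢdᵢ/nᵢ) / Σ(bᵢcᵢ/nᵢ), where nᵢ is the stratum total.
Stratum 1 (< 40): n = 485; a·d/n = 85·198/485 = 34.7010; b·c/n = 11·191/485 = 4.3320
Stratum 2 (40–59): n = 513; a·d/n = 59·365/513 = 41.9786; b·c/n = 49·40/513 = 3.8207
Stratum 3 (≥ 60): n = 361; a·d/n = 176·31/361 = 15.1136; b·c/n = 124·30/361 = 10.3047
OR_MH = (34.7010 + 41.9786 + 15.1136) / (4.3320 + 3.8207 + 10.3047) = 91.7932 / 18.4573 = 4.97326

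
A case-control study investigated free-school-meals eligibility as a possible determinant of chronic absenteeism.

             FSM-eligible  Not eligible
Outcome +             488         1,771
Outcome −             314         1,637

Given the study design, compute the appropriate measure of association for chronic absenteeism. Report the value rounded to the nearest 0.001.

1.437

Reading the table with exposure as columns: a = 488 (FSM-eligible, case), b = 314 (FSM-eligible, non-case), c = 1771 (Not eligible, case), d = 1637.
This is a case-control study: participants were sampled on outcome status, so risks in the source population cannot be estimated directly — relative risk is not valid here. The odds ratio is the appropriate measure.
OR = (a·d)/(b·c) = (488 × 1637) / (314 × 1771) = 798856 / 556094 = 1.43655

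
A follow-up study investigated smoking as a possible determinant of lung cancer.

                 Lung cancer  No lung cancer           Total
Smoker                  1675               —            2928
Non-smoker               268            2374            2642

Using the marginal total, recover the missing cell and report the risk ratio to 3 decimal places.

5.640

The missing cell is in the exposed row: 2928 − 1675 = 1253.
So a = 1675, b = 1253, c = 268, d = 2374.
RR = [a/(a+b)] / [c/(c+d)] = (1675/2928) / (268/2642) = 0.57206/0.10144 = 5.63952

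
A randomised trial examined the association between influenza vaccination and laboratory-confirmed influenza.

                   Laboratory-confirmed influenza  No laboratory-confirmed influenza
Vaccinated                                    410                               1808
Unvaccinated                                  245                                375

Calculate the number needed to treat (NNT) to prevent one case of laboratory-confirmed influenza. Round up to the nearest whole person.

Risk in treated group = 410/2218 = 0.18485; risk in control = 245/620 = 0.39516.
Absolute risk reduction = 0.39516 − 0.18485 = 0.21031
NNT = 1 / ARR = 1 / 0.21031 = 4.755 → round up → 5

5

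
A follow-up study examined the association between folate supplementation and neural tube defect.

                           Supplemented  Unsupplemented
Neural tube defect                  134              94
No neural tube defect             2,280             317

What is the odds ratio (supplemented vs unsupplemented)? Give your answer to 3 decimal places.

Reading the table with exposure as columns: a = 134 (Supplemented, case), b = 2280 (Supplemented, non-case), c = 94 (Unsupplemented, case), d = 317.
OR = (a·d)/(b·c) = (134 × 317) / (2280 × 94) = 42478 / 214320 = 0.19820
Exposure is associated with lower odds of neural tube defect (OR = 0.20 < 1).

0.198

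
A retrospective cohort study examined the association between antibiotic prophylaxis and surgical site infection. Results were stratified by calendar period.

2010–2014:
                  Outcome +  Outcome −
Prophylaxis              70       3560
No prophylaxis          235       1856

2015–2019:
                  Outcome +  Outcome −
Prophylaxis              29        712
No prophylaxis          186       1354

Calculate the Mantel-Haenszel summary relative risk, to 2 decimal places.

RR_MH = Σ(aᵢ·n₀ᵢ/nᵢ) / Σ(cᵢ·n₁ᵢ/nᵢ), with n₁ᵢ = aᵢ+bᵢ (exposed), n₀ᵢ = cᵢ+dᵢ (unexposed), nᵢ = n₁ᵢ+n₀ᵢ.
Stratum 1 (2010–2014): n₁ = 3630, n₀ = 2091, n = 5721; a·n₀/n = 70·2091/5721 = 25.5847; c·n₁/n = 235·3630/5721 = 149.1085
Stratum 2 (2015–2019): n₁ = 741, n₀ = 1540, n = 2281; a·n₀/n = 29·1540/2281 = 19.5791; c·n₁/n = 186·741/2281 = 60.4235
RR_MH = (25.5847 + 19.5791) / (149.1085 + 60.4235) = 45.1638 / 209.5320 = 0.21555

0.22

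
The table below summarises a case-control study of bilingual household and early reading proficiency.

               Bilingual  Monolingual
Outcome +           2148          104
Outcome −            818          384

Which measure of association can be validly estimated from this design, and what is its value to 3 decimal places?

Reading the table with exposure as columns: a = 2148 (Bilingual, case), b = 818 (Bilingual, non-case), c = 104 (Monolingual, case), d = 384.
This is a case-control study: participants were sampled on outcome status, so risks in the source population cannot be estimated directly — relative risk is not valid here. The odds ratio is the appropriate measure.
OR = (a·d)/(b·c) = (2148 × 384) / (818 × 104) = 824832 / 85072 = 9.69569

9.696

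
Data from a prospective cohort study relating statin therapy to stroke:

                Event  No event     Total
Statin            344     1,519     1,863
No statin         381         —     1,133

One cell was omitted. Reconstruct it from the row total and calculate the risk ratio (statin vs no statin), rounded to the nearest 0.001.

0.549

The missing cell is in the unexposed row: 1133 − 381 = 752.
So a = 344, b = 1519, c = 381, d = 752.
RR = [a/(a+b)] / [c/(c+d)] = (344/1863) / (381/1133) = 0.18465/0.33628 = 0.54910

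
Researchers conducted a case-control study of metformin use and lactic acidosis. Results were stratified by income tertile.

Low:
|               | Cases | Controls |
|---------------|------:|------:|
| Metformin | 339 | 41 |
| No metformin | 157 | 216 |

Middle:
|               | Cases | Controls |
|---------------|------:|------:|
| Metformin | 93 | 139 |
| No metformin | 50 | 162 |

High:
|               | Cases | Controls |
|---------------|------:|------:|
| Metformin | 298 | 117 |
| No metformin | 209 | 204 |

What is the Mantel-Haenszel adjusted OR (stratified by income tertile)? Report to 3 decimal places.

3.808

OR_MH = Σ(aᵢdᵢ/nᵢ) / Σ(bᵢcᵢ/nᵢ), where nᵢ is the stratum total.
Stratum 1 (Low): n = 753; a·d/n = 339·216/753 = 97.2430; b·c/n = 41·157/753 = 8.5485
Stratum 2 (Middle): n = 444; a·d/n = 93·162/444 = 33.9324; b·c/n = 139·50/444 = 15.6532
Stratum 3 (High): n = 828; a·d/n = 298·204/828 = 73.4203; b·c/n = 117·209/828 = 29.5326
OR_MH = (97.2430 + 33.9324 + 73.4203) / (8.5485 + 15.6532 + 29.5326) = 204.5958 / 53.7342 = 3.80755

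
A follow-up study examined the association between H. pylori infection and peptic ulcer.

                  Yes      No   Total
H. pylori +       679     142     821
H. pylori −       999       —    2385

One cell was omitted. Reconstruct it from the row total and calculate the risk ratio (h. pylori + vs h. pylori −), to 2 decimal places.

1.97

The missing cell is in the unexposed row: 2385 − 999 = 1386.
So a = 679, b = 142, c = 999, d = 1386.
RR = [a/(a+b)] / [c/(c+d)] = (679/821) / (999/2385) = 0.82704/0.41887 = 1.97447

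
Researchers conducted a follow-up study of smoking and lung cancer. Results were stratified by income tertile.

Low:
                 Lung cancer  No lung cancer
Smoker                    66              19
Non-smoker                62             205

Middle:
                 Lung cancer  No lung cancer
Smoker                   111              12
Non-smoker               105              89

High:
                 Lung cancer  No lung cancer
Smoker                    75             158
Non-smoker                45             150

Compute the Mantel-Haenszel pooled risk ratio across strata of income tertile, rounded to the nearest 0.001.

1.897

RR_MH = Σ(aᵢ·n₀ᵢ/nᵢ) / Σ(cᵢ·n₁ᵢ/nᵢ), with n₁ᵢ = aᵢ+bᵢ (exposed), n₀ᵢ = cᵢ+dᵢ (unexposed), nᵢ = n₁ᵢ+n₀ᵢ.
Stratum 1 (Low): n₁ = 85, n₀ = 267, n = 352; a·n₀/n = 66·267/352 = 50.0625; c·n₁/n = 62·85/352 = 14.9716
Stratum 2 (Middle): n₁ = 123, n₀ = 194, n = 317; a·n₀/n = 111·194/317 = 67.9306; c·n₁/n = 105·123/317 = 40.7413
Stratum 3 (High): n₁ = 233, n₀ = 195, n = 428; a·n₀/n = 75·195/428 = 34.1706; c·n₁/n = 45·233/428 = 24.4977
RR_MH = (50.0625 + 67.9306 + 34.1706) / (14.9716 + 40.7413 + 24.4977) = 152.1637 / 80.2106 = 1.89705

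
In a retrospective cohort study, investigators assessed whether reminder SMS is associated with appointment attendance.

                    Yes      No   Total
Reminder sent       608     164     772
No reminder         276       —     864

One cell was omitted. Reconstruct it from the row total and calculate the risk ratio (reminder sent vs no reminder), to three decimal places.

The missing cell is in the unexposed row: 864 − 276 = 588.
So a = 608, b = 164, c = 276, d = 588.
RR = [a/(a+b)] / [c/(c+d)] = (608/772) / (276/864) = 0.78756/0.31944 = 2.46542

2.465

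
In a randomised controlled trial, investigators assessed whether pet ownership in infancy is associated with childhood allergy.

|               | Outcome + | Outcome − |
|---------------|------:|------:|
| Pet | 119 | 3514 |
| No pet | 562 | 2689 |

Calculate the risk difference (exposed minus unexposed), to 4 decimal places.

Cells: a = 119, b = 3514, c = 562, d = 2689.
Risk in exposed = 119/3633 = 0.032755; risk in unexposed = 562/3251 = 0.172870.
Risk difference = 0.032755 − 0.172870 = -0.140115

-0.1401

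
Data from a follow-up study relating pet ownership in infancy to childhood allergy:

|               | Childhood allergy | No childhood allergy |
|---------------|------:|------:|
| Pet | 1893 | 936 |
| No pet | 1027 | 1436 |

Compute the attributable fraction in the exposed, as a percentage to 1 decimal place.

37.7

Cells: a = 1893, b = 936, c = 1027, d = 1436.
Risk in exposed = 1893/2829 = 0.66914; risk in unexposed = 1027/2463 = 0.41697.
RR = 0.66914/0.41697 = 1.60477
AR% = (RR − 1)/RR × 100 = (1.60477 − 1)/1.60477 × 100 = 37.6856%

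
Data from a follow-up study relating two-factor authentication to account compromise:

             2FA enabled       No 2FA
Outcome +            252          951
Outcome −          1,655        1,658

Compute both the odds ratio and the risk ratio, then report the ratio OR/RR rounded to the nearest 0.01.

Reading the table with exposure as columns: a = 252 (2FA enabled, case), b = 1655 (2FA enabled, non-case), c = 951 (No 2FA, case), d = 1658.
OR = (252·1658)/(1655·951) = 417816/1573905 = 0.26546
Risk in exposed = 252/1907 = 0.13214; risk in unexposed = 951/2609 = 0.36451; RR = 0.36253
OR/RR = 0.26546 / 0.36253 = 0.73226
The outcome is not rare, so the OR lies further from 1 than the RR.

0.73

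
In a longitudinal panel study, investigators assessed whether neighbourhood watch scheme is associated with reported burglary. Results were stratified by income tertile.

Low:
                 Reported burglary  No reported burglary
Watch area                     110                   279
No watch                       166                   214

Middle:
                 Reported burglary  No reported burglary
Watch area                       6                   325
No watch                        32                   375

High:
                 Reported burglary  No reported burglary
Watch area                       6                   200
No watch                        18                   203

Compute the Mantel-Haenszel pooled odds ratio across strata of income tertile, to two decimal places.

0.44

OR_MH = Σ(aᵢdᵢ/nᵢ) / Σ(bᵢcᵢ/nᵢ), where nᵢ is the stratum total.
Stratum 1 (Low): n = 769; a·d/n = 110·214/769 = 30.6112; b·c/n = 279·166/769 = 60.2263
Stratum 2 (Middle): n = 738; a·d/n = 6·375/738 = 3.0488; b·c/n = 325·32/738 = 14.0921
Stratum 3 (High): n = 427; a·d/n = 6·203/427 = 2.8525; b·c/n = 200·18/427 = 8.4309
OR_MH = (30.6112 + 3.0488 + 2.8525) / (60.2263 + 14.0921 + 8.4309) = 36.5124 / 82.7493 = 0.44124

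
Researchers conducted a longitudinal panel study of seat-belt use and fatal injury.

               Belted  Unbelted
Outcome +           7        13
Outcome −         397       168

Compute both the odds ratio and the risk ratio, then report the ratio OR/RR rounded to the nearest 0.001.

0.945

Reading the table with exposure as columns: a = 7 (Belted, case), b = 397 (Belted, non-case), c = 13 (Unbelted, case), d = 168.
OR = (7·168)/(397·13) = 1176/5161 = 0.22786
Risk in exposed = 7/404 = 0.01733; risk in unexposed = 13/181 = 0.07182; RR = 0.24124
OR/RR = 0.22786 / 0.24124 = 0.94454
The outcome is rare in both groups, so OR ≈ RR (ratio near 1).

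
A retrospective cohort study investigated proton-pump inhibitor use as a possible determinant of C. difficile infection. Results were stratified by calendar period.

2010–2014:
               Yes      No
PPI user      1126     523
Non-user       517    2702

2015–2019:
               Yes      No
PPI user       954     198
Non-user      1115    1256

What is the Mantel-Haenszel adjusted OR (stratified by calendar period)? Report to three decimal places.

8.164

OR_MH = Σ(aᵢdᵢ/nᵢ) / Σ(bᵢcᵢ/nᵢ), where nᵢ is the stratum total.
Stratum 1 (2010–2014): n = 4868; a·d/n = 1126·2702/4868 = 624.9901; b·c/n = 523·517/4868 = 55.5446
Stratum 2 (2015–2019): n = 3523; a·d/n = 954·1256/3523 = 340.1147; b·c/n = 198·1115/3523 = 62.6653
OR_MH = (624.9901 + 340.1147) / (55.5446 + 62.6653) = 965.1048 / 118.2099 = 8.16433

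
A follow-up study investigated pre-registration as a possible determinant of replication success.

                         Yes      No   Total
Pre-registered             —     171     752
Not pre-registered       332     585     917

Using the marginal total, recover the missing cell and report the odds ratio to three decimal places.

The missing cell is in the exposed row: 752 − 171 = 581.
So a = 581, b = 171, c = 332, d = 585.
OR = (a·d)/(b·c) = (581 × 585) / (171 × 332) = 339885 / 56772 = 5.98684

5.987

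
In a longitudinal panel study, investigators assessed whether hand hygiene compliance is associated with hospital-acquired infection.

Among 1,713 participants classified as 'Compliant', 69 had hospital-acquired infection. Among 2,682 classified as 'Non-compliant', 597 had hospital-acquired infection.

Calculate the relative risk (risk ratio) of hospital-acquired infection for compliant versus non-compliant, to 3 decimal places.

From the description: a = 69, b = 1644, c = 597, d = 2085.
Risk in exposed = 69/1713 = 0.04028; risk in unexposed = 597/2682 = 0.22260.
RR = 0.04028 / 0.22260 = 0.18096
The risk is 82% lower among the exposed than among the unexposed.

0.181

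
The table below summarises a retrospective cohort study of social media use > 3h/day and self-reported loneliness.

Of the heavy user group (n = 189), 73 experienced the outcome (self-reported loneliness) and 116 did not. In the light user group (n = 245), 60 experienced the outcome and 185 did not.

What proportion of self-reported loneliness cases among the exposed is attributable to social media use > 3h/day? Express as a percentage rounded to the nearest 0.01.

36.59

From the description: a = 73, b = 116, c = 60, d = 185.
Risk in exposed = 73/189 = 0.38624; risk in unexposed = 60/245 = 0.24490.
RR = 0.38624/0.24490 = 1.57716
AR% = (RR − 1)/RR × 100 = (1.57716 − 1)/1.57716 × 100 = 36.5949%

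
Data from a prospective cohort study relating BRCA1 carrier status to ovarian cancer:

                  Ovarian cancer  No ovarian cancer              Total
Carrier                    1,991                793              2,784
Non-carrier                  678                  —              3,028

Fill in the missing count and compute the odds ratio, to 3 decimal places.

8.702

The missing cell is in the unexposed row: 3028 − 678 = 2350.
So a = 1991, b = 793, c = 678, d = 2350.
OR = (a·d)/(b·c) = (1991 × 2350) / (793 × 678) = 4678850 / 537654 = 8.70234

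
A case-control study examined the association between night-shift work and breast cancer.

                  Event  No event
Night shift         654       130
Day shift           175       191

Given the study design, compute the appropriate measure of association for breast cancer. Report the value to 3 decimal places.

Cells: a = 654, b = 130, c = 175, d = 191.
This is a case-control study: participants were sampled on outcome status, so risks in the source population cannot be estimated directly — relative risk is not valid here. The odds ratio is the appropriate measure.
OR = (a·d)/(b·c) = (654 × 191) / (130 × 175) = 124914 / 22750 = 5.49073

5.491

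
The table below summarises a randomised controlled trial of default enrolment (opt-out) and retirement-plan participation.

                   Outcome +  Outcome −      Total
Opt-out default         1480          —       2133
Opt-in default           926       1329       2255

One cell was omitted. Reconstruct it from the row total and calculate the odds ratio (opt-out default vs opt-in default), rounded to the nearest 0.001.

3.253

The missing cell is in the exposed row: 2133 − 1480 = 653.
So a = 1480, b = 653, c = 926, d = 1329.
OR = (a·d)/(b·c) = (1480 × 1329) / (653 × 926) = 1966920 / 604678 = 3.25284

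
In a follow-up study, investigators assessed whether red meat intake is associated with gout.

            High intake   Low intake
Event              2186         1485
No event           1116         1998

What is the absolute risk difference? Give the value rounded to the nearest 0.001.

Reading the table with exposure as columns: a = 2186 (High intake, case), b = 1116 (High intake, non-case), c = 1485 (Low intake, case), d = 1998.
Risk in exposed = 2186/3302 = 0.662023; risk in unexposed = 1485/3483 = 0.426357.
Risk difference = 0.662023 − 0.426357 = 0.235666

0.236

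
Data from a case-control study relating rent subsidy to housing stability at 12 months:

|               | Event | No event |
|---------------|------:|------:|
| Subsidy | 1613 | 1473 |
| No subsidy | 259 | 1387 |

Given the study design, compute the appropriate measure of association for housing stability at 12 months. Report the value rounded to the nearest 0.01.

Cells: a = 1613, b = 1473, c = 259, d = 1387.
This is a case-control study: participants were sampled on outcome status, so risks in the source population cannot be estimated directly — relative risk is not valid here. The odds ratio is the appropriate measure.
OR = (a·d)/(b·c) = (1613 × 1387) / (1473 × 259) = 2237231 / 381507 = 5.86419

5.86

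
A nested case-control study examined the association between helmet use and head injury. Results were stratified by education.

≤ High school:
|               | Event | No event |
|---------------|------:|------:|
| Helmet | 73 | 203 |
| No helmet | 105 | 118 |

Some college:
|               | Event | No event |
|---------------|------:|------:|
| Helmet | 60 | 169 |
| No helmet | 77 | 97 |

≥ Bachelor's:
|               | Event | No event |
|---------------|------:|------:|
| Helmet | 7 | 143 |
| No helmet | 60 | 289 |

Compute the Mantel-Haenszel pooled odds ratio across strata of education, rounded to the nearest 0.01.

0.39

OR_MH = Σ(aᵢdᵢ/nᵢ) / Σ(bᵢcᵢ/nᵢ), where nᵢ is the stratum total.
Stratum 1 (≤ High school): n = 499; a·d/n = 73·118/499 = 17.2625; b·c/n = 203·105/499 = 42.7154
Stratum 2 (Some college): n = 403; a·d/n = 60·97/403 = 14.4417; b·c/n = 169·77/403 = 32.2903
Stratum 3 (≥ Bachelor's): n = 499; a·d/n = 7·289/499 = 4.0541; b·c/n = 143·60/499 = 17.1944
OR_MH = (17.2625 + 14.4417 + 4.0541) / (42.7154 + 32.2903 + 17.1944) = 35.7583 / 92.2001 = 0.38783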